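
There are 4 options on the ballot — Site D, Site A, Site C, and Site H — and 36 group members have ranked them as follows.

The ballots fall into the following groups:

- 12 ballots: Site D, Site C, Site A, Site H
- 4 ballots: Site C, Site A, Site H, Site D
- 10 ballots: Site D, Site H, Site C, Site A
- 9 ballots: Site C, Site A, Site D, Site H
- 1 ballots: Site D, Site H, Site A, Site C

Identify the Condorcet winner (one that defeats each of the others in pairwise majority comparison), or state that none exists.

Head-to-head results (36 voters total):
Site D vs Site A: Site D wins 23–13.
Site D vs Site C: Site D wins 23–13.
Site D vs Site H: Site D wins 32–4.
Site A vs Site C: Site C wins 35–1.
Site A vs Site H: Site A wins 25–11.
Site C vs Site H: Site C wins 25–11.
Site D beats each rival — Site A (23–13), Site C (23–13), Site H (32–4) — so Site D is the Condorcet winner.

Site D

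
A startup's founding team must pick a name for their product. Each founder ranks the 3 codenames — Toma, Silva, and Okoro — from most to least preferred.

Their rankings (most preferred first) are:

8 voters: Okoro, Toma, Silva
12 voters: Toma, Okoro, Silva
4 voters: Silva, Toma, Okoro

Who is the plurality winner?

Toma

First-place vote totals:
  Toma: 12
  Silva: 4
  Okoro: 8
Toma has the most first-place votes.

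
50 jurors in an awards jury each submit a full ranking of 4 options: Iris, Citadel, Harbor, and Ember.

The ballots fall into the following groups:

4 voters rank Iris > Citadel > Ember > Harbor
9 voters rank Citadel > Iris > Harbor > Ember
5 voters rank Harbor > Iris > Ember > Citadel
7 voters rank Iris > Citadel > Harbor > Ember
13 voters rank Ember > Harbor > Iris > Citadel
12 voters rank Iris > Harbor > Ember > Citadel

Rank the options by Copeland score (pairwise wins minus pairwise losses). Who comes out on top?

Pairwise results:
  Iris vs Citadel: Iris wins 41–9.
  Iris vs Harbor: Iris wins 32–18.
  Iris vs Ember: Iris wins 37–13.
  Citadel vs Harbor: Harbor wins 30–20.
  Citadel vs Ember: Ember wins 30–20.
  Harbor vs Ember: Harbor wins 33–17.
Copeland scores (wins − losses):
  Iris: 3 − 0 = 3
  Citadel: 0 − 3 = -3
  Harbor: 2 − 1 = 1
  Ember: 1 − 2 = -1
Iris has the best Copeland score.

Iris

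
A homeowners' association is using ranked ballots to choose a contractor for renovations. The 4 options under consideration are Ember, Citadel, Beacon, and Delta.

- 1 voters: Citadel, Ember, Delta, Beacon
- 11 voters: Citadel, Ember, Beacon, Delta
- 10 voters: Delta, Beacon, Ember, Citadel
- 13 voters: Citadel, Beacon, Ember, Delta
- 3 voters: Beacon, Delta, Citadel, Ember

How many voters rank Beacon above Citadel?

13

Ballots ranking Beacon above Citadel: 10+3 = 13.
Ballots ranking Citadel above Beacon: 1+11+13 = 25.
So 13 of 38 voters prefer Beacon to Citadel.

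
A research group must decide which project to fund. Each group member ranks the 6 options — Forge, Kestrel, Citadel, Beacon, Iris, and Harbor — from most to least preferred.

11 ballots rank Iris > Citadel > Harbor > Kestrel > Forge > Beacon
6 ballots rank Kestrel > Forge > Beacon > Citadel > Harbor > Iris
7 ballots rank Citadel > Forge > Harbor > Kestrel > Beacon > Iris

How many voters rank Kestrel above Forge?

Ballots ranking Kestrel above Forge: 11+6 = 17.
Ballots ranking Forge above Kestrel: 7.
So 17 of 24 voters prefer Kestrel to Forge.

17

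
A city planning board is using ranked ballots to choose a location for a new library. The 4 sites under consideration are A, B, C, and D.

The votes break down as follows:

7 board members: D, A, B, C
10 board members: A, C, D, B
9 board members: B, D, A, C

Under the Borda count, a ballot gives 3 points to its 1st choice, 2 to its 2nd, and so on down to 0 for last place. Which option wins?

Borda scores:
  A: 7·2 + 10·3 + 9·1 = 53
  B: 7·1 + 10·0 + 9·3 = 34
  C: 7·0 + 10·2 + 9·0 = 20
  D: 7·3 + 10·1 + 9·2 = 49
A has the highest total.

A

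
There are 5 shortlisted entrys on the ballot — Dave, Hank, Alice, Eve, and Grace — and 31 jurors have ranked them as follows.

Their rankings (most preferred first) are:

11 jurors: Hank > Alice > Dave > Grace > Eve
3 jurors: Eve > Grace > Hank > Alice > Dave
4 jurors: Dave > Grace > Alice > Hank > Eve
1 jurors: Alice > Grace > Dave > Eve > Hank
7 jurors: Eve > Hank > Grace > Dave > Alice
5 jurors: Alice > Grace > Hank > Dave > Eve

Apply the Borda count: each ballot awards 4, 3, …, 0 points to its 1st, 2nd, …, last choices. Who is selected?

Borda scores:
  Dave: 11·2 + 3·0 + 4·4 + 2 + 7·1 + 5·1 = 52
  Hank: 11·4 + 3·2 + 4·1 + 0 + 7·3 + 5·2 = 85
  Alice: 11·3 + 3·1 + 4·2 + 4 + 7·0 + 5·4 = 68
  Eve: 11·0 + 3·4 + 4·0 + 1 + 7·4 + 5·0 = 41
  Grace: 11·1 + 3·3 + 4·3 + 3 + 7·2 + 5·3 = 64
Hank has the highest total.

Hank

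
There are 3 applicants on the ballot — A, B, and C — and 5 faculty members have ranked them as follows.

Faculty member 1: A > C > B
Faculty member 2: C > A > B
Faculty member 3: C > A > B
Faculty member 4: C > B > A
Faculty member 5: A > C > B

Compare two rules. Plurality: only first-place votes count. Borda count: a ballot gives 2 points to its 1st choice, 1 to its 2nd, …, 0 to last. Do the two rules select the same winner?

Yes

Plurality first-place counts: A 2, B 0, C 3 → C.
Borda totals: A 6, B 1, C 8 → C.
The two rules agree on C.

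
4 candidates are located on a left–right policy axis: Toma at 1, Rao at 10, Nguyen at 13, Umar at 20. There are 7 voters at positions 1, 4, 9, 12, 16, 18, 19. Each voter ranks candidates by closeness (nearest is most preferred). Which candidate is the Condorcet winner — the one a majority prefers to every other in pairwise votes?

With single-peaked preferences on a line, the Condorcet winner is the candidate closest to the median voter.
The median voter (position 12) is closest to Nguyen at 13.
Check: Nguyen vs Umar — voters closer to Nguyen: 5 of 7.

Nguyen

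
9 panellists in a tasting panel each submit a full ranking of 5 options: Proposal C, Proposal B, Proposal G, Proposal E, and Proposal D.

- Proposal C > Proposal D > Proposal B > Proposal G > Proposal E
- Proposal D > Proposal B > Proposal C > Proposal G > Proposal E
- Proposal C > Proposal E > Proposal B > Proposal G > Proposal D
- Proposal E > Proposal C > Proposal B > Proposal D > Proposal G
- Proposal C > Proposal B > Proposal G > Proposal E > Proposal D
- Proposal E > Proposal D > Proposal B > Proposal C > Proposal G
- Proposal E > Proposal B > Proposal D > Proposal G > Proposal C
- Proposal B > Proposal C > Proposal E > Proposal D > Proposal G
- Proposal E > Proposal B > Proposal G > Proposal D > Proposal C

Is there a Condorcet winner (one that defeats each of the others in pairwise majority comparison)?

No

Head-to-head results (9 voters total):
Proposal C vs Proposal B: Proposal B wins 5–4.
Proposal C vs Proposal G: Proposal C wins 7–2.
Proposal C vs Proposal E: Proposal C wins 5–4.
Proposal C vs Proposal D: Proposal C wins 5–4.
Proposal B vs Proposal G: Proposal B wins 9–0.
Proposal B vs Proposal E: Proposal E wins 5–4.
Proposal B vs Proposal D: Proposal B wins 6–3.
Proposal G vs Proposal E: Proposal E wins 6–3.
Proposal G vs Proposal D: Proposal D wins 6–3.
Proposal E vs Proposal D: Proposal E wins 7–2.
No candidate beats all others: Proposal C beats Proposal E beats Proposal B beats Proposal C, a majority cycle.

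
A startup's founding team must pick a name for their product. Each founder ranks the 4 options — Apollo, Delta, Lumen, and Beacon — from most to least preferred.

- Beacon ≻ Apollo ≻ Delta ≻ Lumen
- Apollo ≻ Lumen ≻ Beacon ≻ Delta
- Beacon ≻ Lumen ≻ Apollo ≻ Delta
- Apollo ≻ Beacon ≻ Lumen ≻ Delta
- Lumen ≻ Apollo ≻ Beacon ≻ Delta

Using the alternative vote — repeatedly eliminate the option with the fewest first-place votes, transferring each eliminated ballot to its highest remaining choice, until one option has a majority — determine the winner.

Apollo

Round 1: Apollo 2, Beacon 2, Lumen 1, Delta 0. Delta has the fewest and is eliminated.
Round 2: Apollo 2, Beacon 2, Lumen 1. Lumen has the fewest and is eliminated.
Round 3: Apollo 3, Beacon 2. Apollo has a majority.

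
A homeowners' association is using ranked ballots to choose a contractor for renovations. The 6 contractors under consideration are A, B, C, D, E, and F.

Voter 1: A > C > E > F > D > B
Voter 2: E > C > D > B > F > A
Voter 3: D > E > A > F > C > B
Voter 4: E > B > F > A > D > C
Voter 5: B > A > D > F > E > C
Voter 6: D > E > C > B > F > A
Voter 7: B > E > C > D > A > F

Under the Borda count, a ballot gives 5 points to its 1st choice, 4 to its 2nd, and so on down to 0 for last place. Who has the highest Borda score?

Borda scores:
  A: 5 + 0 + 3 + 2 + 4 + 0 + 1 = 15
  B: 0 + 2 + 0 + 4 + 5 + 2 + 5 = 18
  C: 4 + 4 + 1 + 0 + 0 + 3 + 3 = 15
  D: 1 + 3 + 5 + 1 + 3 + 5 + 2 = 20
  E: 3 + 5 + 4 + 5 + 1 + 4 + 4 = 26
  F: 2 + 1 + 2 + 3 + 2 + 1 + 0 = 11
E has the highest total.

E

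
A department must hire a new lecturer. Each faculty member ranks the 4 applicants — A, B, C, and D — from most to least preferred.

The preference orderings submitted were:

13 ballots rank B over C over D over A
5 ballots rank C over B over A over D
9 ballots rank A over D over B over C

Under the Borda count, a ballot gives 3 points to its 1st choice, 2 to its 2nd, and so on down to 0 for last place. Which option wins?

Borda scores:
  A: 13·0 + 5·1 + 9·3 = 32
  B: 13·3 + 5·2 + 9·1 = 58
  C: 13·2 + 5·3 + 9·0 = 41
  D: 13·1 + 5·0 + 9·2 = 31
B has the highest total.

B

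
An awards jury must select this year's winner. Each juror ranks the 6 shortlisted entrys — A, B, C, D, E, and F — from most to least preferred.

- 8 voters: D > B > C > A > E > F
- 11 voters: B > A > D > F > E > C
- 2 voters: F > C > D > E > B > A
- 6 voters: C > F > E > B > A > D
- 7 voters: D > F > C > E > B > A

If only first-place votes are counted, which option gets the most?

First-place vote totals:
  A: 0
  B: 11
  C: 6
  D: 15
  E: 0
  F: 2
D has the most first-place votes.

D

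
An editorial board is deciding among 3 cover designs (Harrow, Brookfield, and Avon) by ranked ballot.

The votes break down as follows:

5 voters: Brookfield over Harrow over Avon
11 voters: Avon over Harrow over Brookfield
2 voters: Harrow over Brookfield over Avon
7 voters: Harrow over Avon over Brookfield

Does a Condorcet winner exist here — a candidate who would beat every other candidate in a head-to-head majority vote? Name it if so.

Harrow

Head-to-head results (25 voters total):
Harrow vs Brookfield: Harrow wins 20–5.
Harrow vs Avon: Harrow wins 14–11.
Brookfield vs Avon: Avon wins 18–7.
Harrow beats each rival — Brookfield (20–5), Avon (14–11) — so Harrow is the Condorcet winner.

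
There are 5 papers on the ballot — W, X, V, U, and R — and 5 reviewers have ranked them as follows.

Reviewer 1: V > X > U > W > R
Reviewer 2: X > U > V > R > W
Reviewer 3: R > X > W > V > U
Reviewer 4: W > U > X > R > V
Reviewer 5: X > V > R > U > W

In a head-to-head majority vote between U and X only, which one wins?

X

Ballots ranking U above X: 1.
Ballots ranking X above U: 4.
X wins the head-to-head, 4–1.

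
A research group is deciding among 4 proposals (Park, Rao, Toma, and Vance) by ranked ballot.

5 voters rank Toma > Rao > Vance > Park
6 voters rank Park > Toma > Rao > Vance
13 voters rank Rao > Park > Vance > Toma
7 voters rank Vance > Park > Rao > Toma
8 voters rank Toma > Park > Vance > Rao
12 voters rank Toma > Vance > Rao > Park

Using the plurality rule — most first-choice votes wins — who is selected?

First-place vote totals:
  Park: 6
  Rao: 13
  Toma: 25
  Vance: 7
Toma has the most first-place votes.

Toma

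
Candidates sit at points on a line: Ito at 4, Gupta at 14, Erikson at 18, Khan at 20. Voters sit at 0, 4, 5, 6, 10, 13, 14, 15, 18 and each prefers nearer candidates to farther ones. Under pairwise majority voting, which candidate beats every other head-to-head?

Gupta

With single-peaked preferences on a line, the Condorcet winner is the candidate closest to the median voter.
The median voter (position 10) is closest to Gupta at 14.
Check: Gupta vs Khan — voters closer to Gupta: 8 of 9.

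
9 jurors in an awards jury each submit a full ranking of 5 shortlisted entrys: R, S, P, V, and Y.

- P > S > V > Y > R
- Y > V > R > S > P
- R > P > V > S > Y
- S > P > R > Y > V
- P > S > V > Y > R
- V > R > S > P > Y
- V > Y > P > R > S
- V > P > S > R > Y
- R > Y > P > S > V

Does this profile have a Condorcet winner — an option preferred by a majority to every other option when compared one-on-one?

Head-to-head results (9 voters total):
R vs S: R wins 5–4.
R vs P: P wins 5–4.
R vs V: V wins 6–3.
R vs Y: R wins 5–4.
S vs P: P wins 6–3.
S vs V: V wins 5–4.
S vs Y: S wins 6–3.
P vs V: P wins 5–4.
P vs Y: P wins 6–3.
V vs Y: V wins 6–3.
P beats each rival — R (5–4), S (6–3), V (5–4), Y (6–3) — so P is the Condorcet winner.

Yes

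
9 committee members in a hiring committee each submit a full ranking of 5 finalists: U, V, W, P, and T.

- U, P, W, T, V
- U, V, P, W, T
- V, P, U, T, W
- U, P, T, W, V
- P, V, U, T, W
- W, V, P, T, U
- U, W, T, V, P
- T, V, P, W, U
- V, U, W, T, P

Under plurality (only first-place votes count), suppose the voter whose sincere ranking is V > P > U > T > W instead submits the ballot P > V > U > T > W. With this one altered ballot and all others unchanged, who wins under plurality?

U

First-place totals with the altered ballot: U 4, V 1, W 1, P 2, T 1.
The winner is unchanged: still U.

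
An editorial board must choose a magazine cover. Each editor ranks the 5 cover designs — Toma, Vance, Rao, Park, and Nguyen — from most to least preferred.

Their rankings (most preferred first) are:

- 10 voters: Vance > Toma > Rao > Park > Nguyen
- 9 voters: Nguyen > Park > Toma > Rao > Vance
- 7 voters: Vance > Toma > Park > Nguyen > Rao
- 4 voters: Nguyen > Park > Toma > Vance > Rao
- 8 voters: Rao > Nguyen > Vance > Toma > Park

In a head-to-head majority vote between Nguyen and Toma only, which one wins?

Ballots ranking Nguyen above Toma: 9+4+8 = 21.
Ballots ranking Toma above Nguyen: 10+7 = 17.
Nguyen wins the head-to-head, 21–17.

Nguyen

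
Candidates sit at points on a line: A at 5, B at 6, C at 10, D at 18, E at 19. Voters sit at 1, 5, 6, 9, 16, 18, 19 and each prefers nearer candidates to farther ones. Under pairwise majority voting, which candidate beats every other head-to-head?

With single-peaked preferences on a line, the Condorcet winner is the candidate closest to the median voter.
The median voter (position 9) is closest to C at 10.
Check: C vs A — voters closer to C: 4 of 7.

C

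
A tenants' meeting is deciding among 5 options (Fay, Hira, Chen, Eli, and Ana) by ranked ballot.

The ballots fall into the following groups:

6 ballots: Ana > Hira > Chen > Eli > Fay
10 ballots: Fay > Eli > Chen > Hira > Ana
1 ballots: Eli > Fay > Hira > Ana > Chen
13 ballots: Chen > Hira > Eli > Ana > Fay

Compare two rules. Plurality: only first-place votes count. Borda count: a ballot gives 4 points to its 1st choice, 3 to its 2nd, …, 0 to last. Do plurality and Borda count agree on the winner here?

Yes

Plurality first-place counts: Fay 10, Hira 0, Chen 13, Eli 1, Ana 6 → Chen.
Borda totals: Fay 43, Hira 69, Chen 84, Eli 66, Ana 38 → Chen.
The two rules agree on Chen.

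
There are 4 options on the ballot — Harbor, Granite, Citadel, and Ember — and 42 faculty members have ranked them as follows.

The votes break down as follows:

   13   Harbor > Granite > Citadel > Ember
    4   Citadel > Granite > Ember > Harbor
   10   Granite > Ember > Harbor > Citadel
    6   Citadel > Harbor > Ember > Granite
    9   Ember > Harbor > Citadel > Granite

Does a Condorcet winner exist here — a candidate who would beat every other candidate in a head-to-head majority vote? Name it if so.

Head-to-head results (42 voters total):
Harbor vs Granite: Harbor wins 28–14.
Harbor vs Citadel: Harbor wins 32–10.
Harbor vs Ember: Ember wins 23–19.
Granite vs Citadel: Granite wins 23–19.
Granite vs Ember: Granite wins 27–15.
Citadel vs Ember: Citadel wins 23–19.
No candidate beats all others: Harbor beats Granite beats Ember beats Harbor, a majority cycle.

None — there is no Condorcet winner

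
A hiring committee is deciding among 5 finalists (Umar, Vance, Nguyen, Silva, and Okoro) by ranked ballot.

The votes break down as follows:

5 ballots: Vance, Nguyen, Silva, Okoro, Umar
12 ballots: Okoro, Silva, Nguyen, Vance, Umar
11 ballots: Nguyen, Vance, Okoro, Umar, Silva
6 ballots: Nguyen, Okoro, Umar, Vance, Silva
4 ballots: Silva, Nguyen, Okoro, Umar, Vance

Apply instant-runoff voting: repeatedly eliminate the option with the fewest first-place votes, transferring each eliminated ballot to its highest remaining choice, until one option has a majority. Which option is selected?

Nguyen

Round 1: Nguyen 17, Okoro 12, Vance 5, Silva 4, Umar 0. Umar has the fewest and is eliminated.
Round 2: Nguyen 17, Okoro 12, Vance 5, Silva 4. Silva has the fewest and is eliminated.
Round 3: Nguyen 21, Okoro 12, Vance 5. Nguyen has a majority.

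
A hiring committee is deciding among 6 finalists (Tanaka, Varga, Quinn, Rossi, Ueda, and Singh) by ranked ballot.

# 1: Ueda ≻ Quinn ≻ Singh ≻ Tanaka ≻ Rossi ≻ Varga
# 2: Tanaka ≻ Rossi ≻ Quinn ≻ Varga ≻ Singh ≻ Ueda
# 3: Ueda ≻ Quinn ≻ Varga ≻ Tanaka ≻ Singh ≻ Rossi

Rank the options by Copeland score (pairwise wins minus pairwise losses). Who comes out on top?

Ueda

Pairwise results:
  Tanaka vs Varga: Tanaka wins 2–1.
  Tanaka vs Quinn: Quinn wins 2–1.
  Tanaka vs Rossi: Tanaka wins 3–0.
  Tanaka vs Ueda: Ueda wins 2–1.
  Tanaka vs Singh: Tanaka wins 2–1.
  Varga vs Quinn: Quinn wins 3–0.
  Varga vs Rossi: Rossi wins 2–1.
  Varga vs Ueda: Ueda wins 2–1.
  Varga vs Singh: Varga wins 2–1.
  Quinn vs Rossi: Quinn wins 2–1.
  Quinn vs Ueda: Ueda wins 2–1.
  Quinn vs Singh: Quinn wins 3–0.
  Rossi vs Ueda: Ueda wins 2–1.
  Rossi vs Singh: Singh wins 2–1.
  Ueda vs Singh: Ueda wins 2–1.
Copeland scores (wins − losses):
  Tanaka: 3 − 2 = 1
  Varga: 1 − 4 = -3
  Quinn: 4 − 1 = 3
  Rossi: 1 − 4 = -3
  Ueda: 5 − 0 = 5
  Singh: 1 − 4 = -3
Ueda has the best Copeland score.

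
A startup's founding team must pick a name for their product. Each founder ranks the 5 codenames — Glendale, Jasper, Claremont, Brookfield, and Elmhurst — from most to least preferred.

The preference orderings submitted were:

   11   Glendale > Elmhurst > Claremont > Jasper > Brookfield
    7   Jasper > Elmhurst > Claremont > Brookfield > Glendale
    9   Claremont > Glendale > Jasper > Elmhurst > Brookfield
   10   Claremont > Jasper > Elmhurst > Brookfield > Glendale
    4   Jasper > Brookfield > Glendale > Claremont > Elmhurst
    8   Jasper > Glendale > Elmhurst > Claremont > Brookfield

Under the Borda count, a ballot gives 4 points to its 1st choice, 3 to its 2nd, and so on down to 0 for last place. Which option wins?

Jasper

Borda scores:
  Glendale: 11·4 + 7·0 + 9·3 + 10·0 + 4·2 + 8·3 = 103
  Jasper: 11·1 + 7·4 + 9·2 + 10·3 + 4·4 + 8·4 = 135
  Claremont: 11·2 + 7·2 + 9·4 + 10·4 + 4·1 + 8·1 = 124
  Brookfield: 11·0 + 7·1 + 9·0 + 10·1 + 4·3 + 8·0 = 29
  Elmhurst: 11·3 + 7·3 + 9·1 + 10·2 + 4·0 + 8·2 = 99
Jasper has the highest total.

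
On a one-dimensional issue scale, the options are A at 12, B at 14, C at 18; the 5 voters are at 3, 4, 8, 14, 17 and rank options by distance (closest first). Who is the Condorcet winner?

With single-peaked preferences on a line, the Condorcet winner is the candidate closest to the median voter.
The median voter (position 8) is closest to A at 12.
Check: A vs B — voters closer to A: 3 of 5.

A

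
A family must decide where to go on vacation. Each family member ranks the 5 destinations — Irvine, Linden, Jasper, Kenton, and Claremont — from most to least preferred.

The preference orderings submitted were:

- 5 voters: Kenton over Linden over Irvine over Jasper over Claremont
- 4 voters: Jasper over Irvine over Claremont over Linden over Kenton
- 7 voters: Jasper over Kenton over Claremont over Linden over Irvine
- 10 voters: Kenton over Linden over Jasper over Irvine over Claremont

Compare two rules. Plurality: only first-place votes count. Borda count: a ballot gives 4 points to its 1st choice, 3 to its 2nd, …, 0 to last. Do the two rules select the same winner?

Yes

Plurality first-place counts: Irvine 0, Linden 0, Jasper 11, Kenton 15, Claremont 0 → Kenton.
Borda totals: Irvine 32, Linden 56, Jasper 69, Kenton 81, Claremont 22 → Kenton.
The two rules agree on Kenton.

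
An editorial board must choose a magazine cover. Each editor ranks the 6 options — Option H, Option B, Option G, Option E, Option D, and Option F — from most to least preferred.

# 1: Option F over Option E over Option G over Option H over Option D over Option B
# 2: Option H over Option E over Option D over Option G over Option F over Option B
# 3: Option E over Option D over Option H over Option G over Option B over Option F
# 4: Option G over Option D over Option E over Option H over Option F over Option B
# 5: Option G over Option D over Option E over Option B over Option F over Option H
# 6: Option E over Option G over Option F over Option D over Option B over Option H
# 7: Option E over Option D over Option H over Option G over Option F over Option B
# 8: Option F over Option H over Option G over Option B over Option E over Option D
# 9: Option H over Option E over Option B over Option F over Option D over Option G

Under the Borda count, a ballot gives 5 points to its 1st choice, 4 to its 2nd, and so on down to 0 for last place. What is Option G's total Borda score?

Borda scores:
  Option H: 2 + 5 + 3 + 2 + 0 + 0 + 3 + 4 + 5 = 24
  Option B: 0 + 0 + 1 + 0 + 2 + 1 + 0 + 2 + 3 = 9
  Option G: 3 + 2 + 2 + 5 + 5 + 4 + 2 + 3 + 0 = 26
  Option E: 4 + 4 + 5 + 3 + 3 + 5 + 5 + 1 + 4 = 34
  Option D: 1 + 3 + 4 + 4 + 4 + 2 + 4 + 0 + 1 = 23
  Option F: 5 + 1 + 0 + 1 + 1 + 3 + 1 + 5 + 2 = 19

26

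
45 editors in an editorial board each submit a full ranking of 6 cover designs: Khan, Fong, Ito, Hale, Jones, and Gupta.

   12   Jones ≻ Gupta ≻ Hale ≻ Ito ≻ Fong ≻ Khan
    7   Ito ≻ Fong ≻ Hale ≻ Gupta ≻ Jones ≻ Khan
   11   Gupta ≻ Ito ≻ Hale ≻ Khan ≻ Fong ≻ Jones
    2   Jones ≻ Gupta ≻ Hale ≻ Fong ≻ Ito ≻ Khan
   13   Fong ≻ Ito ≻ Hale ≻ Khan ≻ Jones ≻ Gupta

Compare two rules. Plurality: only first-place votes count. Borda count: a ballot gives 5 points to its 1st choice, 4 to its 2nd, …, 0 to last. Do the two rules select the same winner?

Plurality first-place counts: Khan 0, Fong 13, Ito 7, Hale 0, Jones 14, Gupta 11 → Jones.
Borda totals: Khan 48, Fong 120, Ito 157, Hale 135, Jones 90, Gupta 125 → Ito.
The two rules disagree: plurality picks Jones, Borda picks Ito.

No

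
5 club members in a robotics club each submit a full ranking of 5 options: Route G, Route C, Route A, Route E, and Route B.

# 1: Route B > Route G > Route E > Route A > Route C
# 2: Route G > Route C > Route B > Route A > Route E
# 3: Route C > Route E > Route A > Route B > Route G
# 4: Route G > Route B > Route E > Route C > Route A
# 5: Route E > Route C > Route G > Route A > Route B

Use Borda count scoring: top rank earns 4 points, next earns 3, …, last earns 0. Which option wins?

Route G

Borda scores:
  Route G: 3 + 4 + 0 + 4 + 2 = 13
  Route C: 0 + 3 + 4 + 1 + 3 = 11
  Route A: 1 + 1 + 2 + 0 + 1 = 5
  Route E: 2 + 0 + 3 + 2 + 4 = 11
  Route B: 4 + 2 + 1 + 3 + 0 = 10
Route G has the highest total.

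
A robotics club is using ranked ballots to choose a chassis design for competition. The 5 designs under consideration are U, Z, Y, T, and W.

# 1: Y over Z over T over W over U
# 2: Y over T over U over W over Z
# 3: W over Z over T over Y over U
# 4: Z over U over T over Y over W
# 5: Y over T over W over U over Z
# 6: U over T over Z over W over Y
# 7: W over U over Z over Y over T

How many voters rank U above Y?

3

Ballots ranking U above Y: 3.
Ballots ranking Y above U: 4.
So 3 of 7 voters prefer U to Y.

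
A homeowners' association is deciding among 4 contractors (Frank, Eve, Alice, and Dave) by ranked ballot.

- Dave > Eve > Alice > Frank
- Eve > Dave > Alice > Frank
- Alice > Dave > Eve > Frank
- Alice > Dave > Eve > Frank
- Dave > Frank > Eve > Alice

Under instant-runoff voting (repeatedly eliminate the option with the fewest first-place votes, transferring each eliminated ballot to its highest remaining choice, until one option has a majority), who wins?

Dave

Round 1: Alice 2, Dave 2, Eve 1, Frank 0. Frank has the fewest and is eliminated.
Round 2: Alice 2, Dave 2, Eve 1. Eve has the fewest and is eliminated.
Round 3: Dave 3, Alice 2. Dave has a majority.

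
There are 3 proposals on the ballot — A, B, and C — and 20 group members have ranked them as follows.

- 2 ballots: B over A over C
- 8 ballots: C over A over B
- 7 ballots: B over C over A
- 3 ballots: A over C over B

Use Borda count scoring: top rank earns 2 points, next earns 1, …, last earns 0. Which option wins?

C

Borda scores:
  A: 2·1 + 8·1 + 7·0 + 3·2 = 16
  B: 2·2 + 8·0 + 7·2 + 3·0 = 18
  C: 2·0 + 8·2 + 7·1 + 3·1 = 26
C has the highest total.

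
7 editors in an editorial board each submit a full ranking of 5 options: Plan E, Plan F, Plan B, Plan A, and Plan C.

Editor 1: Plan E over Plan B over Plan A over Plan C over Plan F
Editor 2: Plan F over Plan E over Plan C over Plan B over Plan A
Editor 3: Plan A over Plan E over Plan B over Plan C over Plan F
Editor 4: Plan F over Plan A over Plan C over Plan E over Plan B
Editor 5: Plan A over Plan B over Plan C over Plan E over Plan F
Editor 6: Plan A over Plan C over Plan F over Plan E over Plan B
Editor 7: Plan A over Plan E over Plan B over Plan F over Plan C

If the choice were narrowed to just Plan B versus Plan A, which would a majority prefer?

Ballots ranking Plan B above Plan A: 2.
Ballots ranking Plan A above Plan B: 5.
Plan A wins the head-to-head, 5–2.

Plan A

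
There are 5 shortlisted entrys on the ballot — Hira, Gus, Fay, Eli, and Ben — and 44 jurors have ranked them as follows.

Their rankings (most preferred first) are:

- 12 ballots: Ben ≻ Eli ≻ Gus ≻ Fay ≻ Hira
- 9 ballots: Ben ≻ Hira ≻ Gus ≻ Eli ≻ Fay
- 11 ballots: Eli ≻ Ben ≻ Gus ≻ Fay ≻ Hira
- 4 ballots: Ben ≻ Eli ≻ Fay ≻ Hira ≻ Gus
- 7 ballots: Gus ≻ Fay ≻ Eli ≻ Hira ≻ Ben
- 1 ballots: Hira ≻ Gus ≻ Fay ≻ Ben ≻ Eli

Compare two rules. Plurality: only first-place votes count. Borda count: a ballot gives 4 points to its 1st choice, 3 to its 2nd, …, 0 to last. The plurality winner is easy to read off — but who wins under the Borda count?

Ben

Plurality first-place counts: Hira 1, Gus 7, Fay 0, Eli 11, Ben 25 → Ben.
Borda totals: Hira 42, Gus 95, Fay 54, Eli 115, Ben 134 → Ben.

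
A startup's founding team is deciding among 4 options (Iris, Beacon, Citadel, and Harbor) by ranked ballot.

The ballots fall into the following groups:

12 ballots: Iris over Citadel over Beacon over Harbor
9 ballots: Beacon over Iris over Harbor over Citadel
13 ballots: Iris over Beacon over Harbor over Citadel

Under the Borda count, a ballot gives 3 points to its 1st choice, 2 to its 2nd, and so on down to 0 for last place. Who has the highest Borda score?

Borda scores:
  Iris: 12·3 + 9·2 + 13·3 = 93
  Beacon: 12·1 + 9·3 + 13·2 = 65
  Citadel: 12·2 + 9·0 + 13·0 = 24
  Harbor: 12·0 + 9·1 + 13·1 = 22
Iris has the highest total.

Iris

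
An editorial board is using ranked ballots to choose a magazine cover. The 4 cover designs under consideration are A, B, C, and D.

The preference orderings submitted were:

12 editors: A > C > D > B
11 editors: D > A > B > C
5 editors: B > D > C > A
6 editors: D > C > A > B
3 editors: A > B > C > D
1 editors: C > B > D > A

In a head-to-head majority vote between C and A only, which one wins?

Ballots ranking C above A: 5+6+1 = 12.
Ballots ranking A above C: 12+11+3 = 26.
A wins the head-to-head, 26–12.

A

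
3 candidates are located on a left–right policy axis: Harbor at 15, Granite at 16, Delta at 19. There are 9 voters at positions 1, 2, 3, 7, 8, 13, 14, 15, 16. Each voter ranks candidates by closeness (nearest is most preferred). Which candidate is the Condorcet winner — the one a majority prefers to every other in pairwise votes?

With single-peaked preferences on a line, the Condorcet winner is the candidate closest to the median voter.
The median voter (position 8) is closest to Harbor at 15.
Check: Harbor vs Granite — voters closer to Harbor: 8 of 9.

Harbor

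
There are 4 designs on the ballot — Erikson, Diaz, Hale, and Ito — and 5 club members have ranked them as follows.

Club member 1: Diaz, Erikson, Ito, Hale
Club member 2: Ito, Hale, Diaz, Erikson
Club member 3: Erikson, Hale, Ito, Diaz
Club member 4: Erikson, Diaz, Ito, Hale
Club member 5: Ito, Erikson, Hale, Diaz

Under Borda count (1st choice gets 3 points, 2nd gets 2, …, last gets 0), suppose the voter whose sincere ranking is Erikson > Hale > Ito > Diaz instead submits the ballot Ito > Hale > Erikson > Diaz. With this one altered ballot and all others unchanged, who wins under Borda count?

Ito

Borda totals with the altered ballot: Erikson 8, Diaz 6, Hale 5, Ito 11.
The switch changes the winner from Erikson to Ito.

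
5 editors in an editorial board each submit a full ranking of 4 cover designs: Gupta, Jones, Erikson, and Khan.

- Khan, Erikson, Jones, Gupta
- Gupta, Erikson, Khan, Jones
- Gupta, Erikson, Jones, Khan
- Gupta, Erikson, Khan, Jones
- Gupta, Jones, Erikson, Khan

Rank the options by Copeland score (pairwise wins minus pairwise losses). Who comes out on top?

Gupta

Pairwise results:
  Gupta vs Jones: Gupta wins 4–1.
  Gupta vs Erikson: Gupta wins 4–1.
  Gupta vs Khan: Gupta wins 4–1.
  Jones vs Erikson: Erikson wins 4–1.
  Jones vs Khan: Khan wins 3–2.
  Erikson vs Khan: Erikson wins 4–1.
Copeland scores (wins − losses):
  Gupta: 3 − 0 = 3
  Jones: 0 − 3 = -3
  Erikson: 2 − 1 = 1
  Khan: 1 − 2 = -1
Gupta has the best Copeland score.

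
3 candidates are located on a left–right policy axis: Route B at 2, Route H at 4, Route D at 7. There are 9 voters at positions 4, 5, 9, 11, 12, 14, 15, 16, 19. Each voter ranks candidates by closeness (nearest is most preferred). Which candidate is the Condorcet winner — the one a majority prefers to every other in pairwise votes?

Route D

With single-peaked preferences on a line, the Condorcet winner is the candidate closest to the median voter.
The median voter (position 12) is closest to Route D at 7.
Check: Route D vs Route B — voters closer to Route D: 8 of 9.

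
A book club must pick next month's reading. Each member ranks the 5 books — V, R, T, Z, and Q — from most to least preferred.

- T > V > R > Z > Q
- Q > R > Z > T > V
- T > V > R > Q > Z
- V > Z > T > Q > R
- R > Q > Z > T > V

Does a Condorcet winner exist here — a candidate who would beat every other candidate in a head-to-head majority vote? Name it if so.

Head-to-head results (5 voters total):
V vs R: V wins 3–2.
V vs T: T wins 4–1.
V vs Z: V wins 3–2.
V vs Q: V wins 3–2.
R vs T: T wins 3–2.
R vs Z: R wins 4–1.
R vs Q: R wins 3–2.
T vs Z: Z wins 3–2.
T vs Q: T wins 3–2.
Z vs Q: Q wins 3–2.
No candidate beats all others: V beats Z beats T beats V, a majority cycle.

None — there is no Condorcet winner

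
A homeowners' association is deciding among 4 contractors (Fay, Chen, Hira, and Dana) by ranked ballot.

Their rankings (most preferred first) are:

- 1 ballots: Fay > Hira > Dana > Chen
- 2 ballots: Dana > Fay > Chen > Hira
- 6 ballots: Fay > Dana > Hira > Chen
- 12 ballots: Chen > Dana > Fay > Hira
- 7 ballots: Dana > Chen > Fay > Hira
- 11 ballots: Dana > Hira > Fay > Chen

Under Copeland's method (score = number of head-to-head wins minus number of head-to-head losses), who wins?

Pairwise results:
  Fay vs Chen: Fay wins 20–19.
  Fay vs Hira: Fay wins 28–11.
  Fay vs Dana: Dana wins 32–7.
  Chen vs Hira: Chen wins 21–18.
  Chen vs Dana: Dana wins 27–12.
  Hira vs Dana: Dana wins 38–1.
Copeland scores (wins − losses):
  Fay: 2 − 1 = 1
  Chen: 1 − 2 = -1
  Hira: 0 − 3 = -3
  Dana: 3 − 0 = 3
Dana has the best Copeland score.

Dana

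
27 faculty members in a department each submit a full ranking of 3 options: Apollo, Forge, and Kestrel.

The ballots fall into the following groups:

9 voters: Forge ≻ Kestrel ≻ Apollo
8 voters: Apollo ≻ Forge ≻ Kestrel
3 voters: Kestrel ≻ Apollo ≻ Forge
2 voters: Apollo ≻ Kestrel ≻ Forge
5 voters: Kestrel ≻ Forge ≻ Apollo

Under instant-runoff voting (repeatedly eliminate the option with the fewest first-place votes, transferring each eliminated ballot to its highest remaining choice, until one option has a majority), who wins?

Forge

Round 1: Apollo 10, Forge 9, Kestrel 8. Kestrel has the fewest and is eliminated.
Round 2: Forge 14, Apollo 13. Forge has a majority.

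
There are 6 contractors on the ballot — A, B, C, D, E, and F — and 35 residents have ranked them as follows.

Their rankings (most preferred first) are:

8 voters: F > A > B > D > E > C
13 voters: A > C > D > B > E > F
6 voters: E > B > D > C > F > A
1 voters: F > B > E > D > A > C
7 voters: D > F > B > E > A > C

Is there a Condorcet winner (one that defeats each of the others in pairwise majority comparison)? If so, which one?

Head-to-head results (35 voters total):
A vs B: A wins 21–14.
A vs C: A wins 29–6.
A vs D: A wins 21–14.
A vs E: A wins 21–14.
A vs F: F wins 22–13.
B vs C: B wins 22–13.
B vs D: D wins 20–15.
B vs E: B wins 29–6.
B vs F: B wins 19–16.
C vs D: D wins 22–13.
C vs E: E wins 22–13.
C vs F: C wins 19–16.
D vs E: D wins 28–7.
D vs F: D wins 26–9.
E vs F: E wins 19–16.
No candidate beats all others: A beats B beats F beats A, a majority cycle.

No Condorcet winner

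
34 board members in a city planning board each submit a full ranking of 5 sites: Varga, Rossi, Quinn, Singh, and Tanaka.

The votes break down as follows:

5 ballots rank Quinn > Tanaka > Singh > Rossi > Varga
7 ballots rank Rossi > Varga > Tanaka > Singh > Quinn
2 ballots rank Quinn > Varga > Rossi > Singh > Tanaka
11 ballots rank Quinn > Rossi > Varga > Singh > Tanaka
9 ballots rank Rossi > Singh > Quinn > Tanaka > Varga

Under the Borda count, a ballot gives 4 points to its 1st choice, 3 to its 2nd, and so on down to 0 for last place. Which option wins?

Borda scores:
  Varga: 5·0 + 7·3 + 2·3 + 11·2 + 9·0 = 49
  Rossi: 5·1 + 7·4 + 2·2 + 11·3 + 9·4 = 106
  Quinn: 5·4 + 7·0 + 2·4 + 11·4 + 9·2 = 90
  Singh: 5·2 + 7·1 + 2·1 + 11·1 + 9·3 = 57
  Tanaka: 5·3 + 7·2 + 2·0 + 11·0 + 9·1 = 38
Rossi has the highest total.

Rossi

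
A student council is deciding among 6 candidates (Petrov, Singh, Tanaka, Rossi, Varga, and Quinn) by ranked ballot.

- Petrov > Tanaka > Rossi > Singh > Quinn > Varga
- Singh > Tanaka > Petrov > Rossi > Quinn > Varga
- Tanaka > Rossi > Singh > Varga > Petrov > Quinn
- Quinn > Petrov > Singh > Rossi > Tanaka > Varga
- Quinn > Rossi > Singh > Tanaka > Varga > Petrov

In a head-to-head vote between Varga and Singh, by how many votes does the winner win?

5

Ballots ranking Varga above Singh: 0.
Ballots ranking Singh above Varga: 5.
Singh wins 5–0, a margin of 5.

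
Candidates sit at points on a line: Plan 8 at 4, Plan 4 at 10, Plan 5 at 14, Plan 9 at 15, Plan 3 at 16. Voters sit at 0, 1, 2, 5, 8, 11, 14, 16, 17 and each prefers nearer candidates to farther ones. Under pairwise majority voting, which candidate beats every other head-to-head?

Plan 4

With single-peaked preferences on a line, the Condorcet winner is the candidate closest to the median voter.
The median voter (position 8) is closest to Plan 4 at 10.
Check: Plan 4 vs Plan 9 — voters closer to Plan 4: 6 of 9.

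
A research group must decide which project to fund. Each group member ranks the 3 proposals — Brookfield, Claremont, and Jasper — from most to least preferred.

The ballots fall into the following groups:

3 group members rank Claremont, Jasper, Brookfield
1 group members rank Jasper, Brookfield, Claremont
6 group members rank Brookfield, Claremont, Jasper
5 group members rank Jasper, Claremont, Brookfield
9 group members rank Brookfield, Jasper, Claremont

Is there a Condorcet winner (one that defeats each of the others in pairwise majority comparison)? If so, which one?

Head-to-head results (24 voters total):
Brookfield vs Claremont: Brookfield wins 16–8.
Brookfield vs Jasper: Brookfield wins 15–9.
Claremont vs Jasper: Jasper wins 15–9.
Brookfield beats each rival — Claremont (16–8), Jasper (15–9) — so Brookfield is the Condorcet winner.

Brookfield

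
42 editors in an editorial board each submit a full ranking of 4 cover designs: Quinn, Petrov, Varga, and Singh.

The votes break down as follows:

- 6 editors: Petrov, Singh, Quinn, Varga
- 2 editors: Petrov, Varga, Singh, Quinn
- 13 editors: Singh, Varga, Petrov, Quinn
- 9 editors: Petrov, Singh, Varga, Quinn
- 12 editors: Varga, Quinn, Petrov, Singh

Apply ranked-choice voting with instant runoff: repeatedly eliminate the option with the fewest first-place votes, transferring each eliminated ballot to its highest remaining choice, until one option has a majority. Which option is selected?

Round 1: Petrov 17, Singh 13, Varga 12, Quinn 0. Quinn has the fewest and is eliminated.
Round 2: Petrov 17, Singh 13, Varga 12. Varga has the fewest and is eliminated.
Round 3: Petrov 29, Singh 13. Petrov has a majority.

Petrov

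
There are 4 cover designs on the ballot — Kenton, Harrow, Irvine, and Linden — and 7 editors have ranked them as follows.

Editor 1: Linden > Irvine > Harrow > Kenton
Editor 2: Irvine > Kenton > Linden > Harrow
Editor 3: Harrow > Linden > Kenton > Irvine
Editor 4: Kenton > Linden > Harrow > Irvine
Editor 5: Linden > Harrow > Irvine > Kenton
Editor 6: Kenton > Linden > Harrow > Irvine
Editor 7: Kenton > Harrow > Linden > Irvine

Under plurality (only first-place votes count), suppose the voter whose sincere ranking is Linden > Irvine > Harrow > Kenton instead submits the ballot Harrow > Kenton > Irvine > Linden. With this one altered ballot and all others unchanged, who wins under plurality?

Kenton

First-place totals with the altered ballot: Kenton 3, Harrow 2, Irvine 1, Linden 1.
The winner is unchanged: still Kenton.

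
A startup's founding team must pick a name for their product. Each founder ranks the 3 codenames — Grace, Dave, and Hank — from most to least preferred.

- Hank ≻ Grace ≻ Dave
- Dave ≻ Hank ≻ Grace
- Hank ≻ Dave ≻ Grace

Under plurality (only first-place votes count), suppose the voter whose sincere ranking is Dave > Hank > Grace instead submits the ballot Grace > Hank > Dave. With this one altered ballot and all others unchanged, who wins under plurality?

First-place totals with the altered ballot: Grace 1, Dave 0, Hank 2.
The winner is unchanged: still Hank.

Hank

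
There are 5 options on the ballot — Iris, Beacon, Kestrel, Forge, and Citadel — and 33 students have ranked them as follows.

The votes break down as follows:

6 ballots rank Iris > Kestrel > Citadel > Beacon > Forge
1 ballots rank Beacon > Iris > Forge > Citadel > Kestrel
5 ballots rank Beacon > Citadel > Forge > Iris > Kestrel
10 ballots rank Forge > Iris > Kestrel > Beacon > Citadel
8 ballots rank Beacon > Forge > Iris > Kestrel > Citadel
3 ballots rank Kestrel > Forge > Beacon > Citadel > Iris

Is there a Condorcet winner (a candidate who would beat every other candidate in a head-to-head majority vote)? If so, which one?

No Condorcet winner

Head-to-head results (33 voters total):
Iris vs Beacon: Beacon wins 17–16.
Iris vs Kestrel: Iris wins 30–3.
Iris vs Forge: Forge wins 26–7.
Iris vs Citadel: Iris wins 25–8.
Beacon vs Kestrel: Kestrel wins 19–14.
Beacon vs Forge: Beacon wins 20–13.
Beacon vs Citadel: Beacon wins 27–6.
Kestrel vs Forge: Forge wins 24–9.
Kestrel vs Citadel: Kestrel wins 27–6.
Forge vs Citadel: Forge wins 22–11.
No candidate beats all others: Iris beats Kestrel beats Beacon beats Iris, a majority cycle.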